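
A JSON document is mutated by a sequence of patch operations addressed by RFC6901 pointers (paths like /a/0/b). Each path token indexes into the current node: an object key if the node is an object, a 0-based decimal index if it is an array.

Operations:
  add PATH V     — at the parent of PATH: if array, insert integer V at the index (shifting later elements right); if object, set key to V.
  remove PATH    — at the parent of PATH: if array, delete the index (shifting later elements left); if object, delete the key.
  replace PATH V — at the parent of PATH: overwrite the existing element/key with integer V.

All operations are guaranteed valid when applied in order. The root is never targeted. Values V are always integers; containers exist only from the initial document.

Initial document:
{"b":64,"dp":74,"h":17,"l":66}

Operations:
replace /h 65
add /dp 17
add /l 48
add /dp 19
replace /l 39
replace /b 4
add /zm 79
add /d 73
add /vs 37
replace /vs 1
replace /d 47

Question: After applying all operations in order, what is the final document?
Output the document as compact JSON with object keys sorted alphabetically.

After op 1 (replace /h 65): {"b":64,"dp":74,"h":65,"l":66}
After op 2 (add /dp 17): {"b":64,"dp":17,"h":65,"l":66}
After op 3 (add /l 48): {"b":64,"dp":17,"h":65,"l":48}
After op 4 (add /dp 19): {"b":64,"dp":19,"h":65,"l":48}
After op 5 (replace /l 39): {"b":64,"dp":19,"h":65,"l":39}
After op 6 (replace /b 4): {"b":4,"dp":19,"h":65,"l":39}
After op 7 (add /zm 79): {"b":4,"dp":19,"h":65,"l":39,"zm":79}
After op 8 (add /d 73): {"b":4,"d":73,"dp":19,"h":65,"l":39,"zm":79}
After op 9 (add /vs 37): {"b":4,"d":73,"dp":19,"h":65,"l":39,"vs":37,"zm":79}
After op 10 (replace /vs 1): {"b":4,"d":73,"dp":19,"h":65,"l":39,"vs":1,"zm":79}
After op 11 (replace /d 47): {"b":4,"d":47,"dp":19,"h":65,"l":39,"vs":1,"zm":79}

Answer: {"b":4,"d":47,"dp":19,"h":65,"l":39,"vs":1,"zm":79}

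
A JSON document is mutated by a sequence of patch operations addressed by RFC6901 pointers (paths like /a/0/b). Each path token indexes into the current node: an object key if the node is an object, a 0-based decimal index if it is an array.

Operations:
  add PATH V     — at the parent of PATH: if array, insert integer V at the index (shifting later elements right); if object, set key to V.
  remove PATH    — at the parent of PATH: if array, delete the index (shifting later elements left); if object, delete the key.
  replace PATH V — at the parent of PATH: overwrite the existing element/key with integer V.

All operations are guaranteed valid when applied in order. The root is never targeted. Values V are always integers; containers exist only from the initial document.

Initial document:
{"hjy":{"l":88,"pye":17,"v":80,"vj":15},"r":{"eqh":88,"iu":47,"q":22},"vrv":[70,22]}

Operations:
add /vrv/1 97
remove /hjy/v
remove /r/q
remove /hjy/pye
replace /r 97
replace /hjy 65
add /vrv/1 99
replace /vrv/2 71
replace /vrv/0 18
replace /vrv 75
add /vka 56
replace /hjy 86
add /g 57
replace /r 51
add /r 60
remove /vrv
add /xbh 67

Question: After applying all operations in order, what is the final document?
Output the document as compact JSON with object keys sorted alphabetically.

After op 1 (add /vrv/1 97): {"hjy":{"l":88,"pye":17,"v":80,"vj":15},"r":{"eqh":88,"iu":47,"q":22},"vrv":[70,97,22]}
After op 2 (remove /hjy/v): {"hjy":{"l":88,"pye":17,"vj":15},"r":{"eqh":88,"iu":47,"q":22},"vrv":[70,97,22]}
After op 3 (remove /r/q): {"hjy":{"l":88,"pye":17,"vj":15},"r":{"eqh":88,"iu":47},"vrv":[70,97,22]}
After op 4 (remove /hjy/pye): {"hjy":{"l":88,"vj":15},"r":{"eqh":88,"iu":47},"vrv":[70,97,22]}
After op 5 (replace /r 97): {"hjy":{"l":88,"vj":15},"r":97,"vrv":[70,97,22]}
After op 6 (replace /hjy 65): {"hjy":65,"r":97,"vrv":[70,97,22]}
After op 7 (add /vrv/1 99): {"hjy":65,"r":97,"vrv":[70,99,97,22]}
After op 8 (replace /vrv/2 71): {"hjy":65,"r":97,"vrv":[70,99,71,22]}
After op 9 (replace /vrv/0 18): {"hjy":65,"r":97,"vrv":[18,99,71,22]}
After op 10 (replace /vrv 75): {"hjy":65,"r":97,"vrv":75}
After op 11 (add /vka 56): {"hjy":65,"r":97,"vka":56,"vrv":75}
After op 12 (replace /hjy 86): {"hjy":86,"r":97,"vka":56,"vrv":75}
After op 13 (add /g 57): {"g":57,"hjy":86,"r":97,"vka":56,"vrv":75}
After op 14 (replace /r 51): {"g":57,"hjy":86,"r":51,"vka":56,"vrv":75}
After op 15 (add /r 60): {"g":57,"hjy":86,"r":60,"vka":56,"vrv":75}
After op 16 (remove /vrv): {"g":57,"hjy":86,"r":60,"vka":56}
After op 17 (add /xbh 67): {"g":57,"hjy":86,"r":60,"vka":56,"xbh":67}

Answer: {"g":57,"hjy":86,"r":60,"vka":56,"xbh":67}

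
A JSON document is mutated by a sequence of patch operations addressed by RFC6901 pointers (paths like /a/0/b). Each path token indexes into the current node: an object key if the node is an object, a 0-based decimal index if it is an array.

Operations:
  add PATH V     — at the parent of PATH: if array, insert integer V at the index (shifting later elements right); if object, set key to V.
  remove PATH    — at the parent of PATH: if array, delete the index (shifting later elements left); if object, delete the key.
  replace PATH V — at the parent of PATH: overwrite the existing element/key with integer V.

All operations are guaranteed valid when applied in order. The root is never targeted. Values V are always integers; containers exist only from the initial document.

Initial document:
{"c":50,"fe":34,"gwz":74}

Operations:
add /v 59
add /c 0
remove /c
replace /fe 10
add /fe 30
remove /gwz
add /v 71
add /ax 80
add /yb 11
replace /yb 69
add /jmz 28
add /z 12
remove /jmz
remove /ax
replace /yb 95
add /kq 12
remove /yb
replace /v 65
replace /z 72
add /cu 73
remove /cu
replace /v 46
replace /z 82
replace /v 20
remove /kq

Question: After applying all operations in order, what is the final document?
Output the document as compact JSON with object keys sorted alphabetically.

Answer: {"fe":30,"v":20,"z":82}

Derivation:
After op 1 (add /v 59): {"c":50,"fe":34,"gwz":74,"v":59}
After op 2 (add /c 0): {"c":0,"fe":34,"gwz":74,"v":59}
After op 3 (remove /c): {"fe":34,"gwz":74,"v":59}
After op 4 (replace /fe 10): {"fe":10,"gwz":74,"v":59}
After op 5 (add /fe 30): {"fe":30,"gwz":74,"v":59}
After op 6 (remove /gwz): {"fe":30,"v":59}
After op 7 (add /v 71): {"fe":30,"v":71}
After op 8 (add /ax 80): {"ax":80,"fe":30,"v":71}
After op 9 (add /yb 11): {"ax":80,"fe":30,"v":71,"yb":11}
After op 10 (replace /yb 69): {"ax":80,"fe":30,"v":71,"yb":69}
After op 11 (add /jmz 28): {"ax":80,"fe":30,"jmz":28,"v":71,"yb":69}
After op 12 (add /z 12): {"ax":80,"fe":30,"jmz":28,"v":71,"yb":69,"z":12}
After op 13 (remove /jmz): {"ax":80,"fe":30,"v":71,"yb":69,"z":12}
After op 14 (remove /ax): {"fe":30,"v":71,"yb":69,"z":12}
After op 15 (replace /yb 95): {"fe":30,"v":71,"yb":95,"z":12}
After op 16 (add /kq 12): {"fe":30,"kq":12,"v":71,"yb":95,"z":12}
After op 17 (remove /yb): {"fe":30,"kq":12,"v":71,"z":12}
After op 18 (replace /v 65): {"fe":30,"kq":12,"v":65,"z":12}
After op 19 (replace /z 72): {"fe":30,"kq":12,"v":65,"z":72}
After op 20 (add /cu 73): {"cu":73,"fe":30,"kq":12,"v":65,"z":72}
After op 21 (remove /cu): {"fe":30,"kq":12,"v":65,"z":72}
After op 22 (replace /v 46): {"fe":30,"kq":12,"v":46,"z":72}
After op 23 (replace /z 82): {"fe":30,"kq":12,"v":46,"z":82}
After op 24 (replace /v 20): {"fe":30,"kq":12,"v":20,"z":82}
After op 25 (remove /kq): {"fe":30,"v":20,"z":82}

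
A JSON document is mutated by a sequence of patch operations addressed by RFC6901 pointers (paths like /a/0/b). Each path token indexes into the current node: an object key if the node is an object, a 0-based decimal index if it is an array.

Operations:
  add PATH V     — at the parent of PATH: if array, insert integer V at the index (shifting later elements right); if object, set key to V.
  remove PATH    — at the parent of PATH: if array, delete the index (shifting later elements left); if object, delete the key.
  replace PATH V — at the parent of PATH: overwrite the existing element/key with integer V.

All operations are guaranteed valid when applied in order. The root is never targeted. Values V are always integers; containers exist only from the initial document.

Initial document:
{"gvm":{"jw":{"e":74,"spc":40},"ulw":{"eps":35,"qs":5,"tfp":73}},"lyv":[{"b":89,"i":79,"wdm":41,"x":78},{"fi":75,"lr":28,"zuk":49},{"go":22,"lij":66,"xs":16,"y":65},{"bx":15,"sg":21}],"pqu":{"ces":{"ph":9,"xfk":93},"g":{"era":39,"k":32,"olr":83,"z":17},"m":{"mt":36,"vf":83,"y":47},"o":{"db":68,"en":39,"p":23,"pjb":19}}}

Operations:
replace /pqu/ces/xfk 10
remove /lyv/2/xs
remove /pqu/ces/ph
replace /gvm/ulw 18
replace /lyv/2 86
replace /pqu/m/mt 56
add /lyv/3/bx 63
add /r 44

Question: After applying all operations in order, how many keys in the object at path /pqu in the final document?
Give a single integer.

After op 1 (replace /pqu/ces/xfk 10): {"gvm":{"jw":{"e":74,"spc":40},"ulw":{"eps":35,"qs":5,"tfp":73}},"lyv":[{"b":89,"i":79,"wdm":41,"x":78},{"fi":75,"lr":28,"zuk":49},{"go":22,"lij":66,"xs":16,"y":65},{"bx":15,"sg":21}],"pqu":{"ces":{"ph":9,"xfk":10},"g":{"era":39,"k":32,"olr":83,"z":17},"m":{"mt":36,"vf":83,"y":47},"o":{"db":68,"en":39,"p":23,"pjb":19}}}
After op 2 (remove /lyv/2/xs): {"gvm":{"jw":{"e":74,"spc":40},"ulw":{"eps":35,"qs":5,"tfp":73}},"lyv":[{"b":89,"i":79,"wdm":41,"x":78},{"fi":75,"lr":28,"zuk":49},{"go":22,"lij":66,"y":65},{"bx":15,"sg":21}],"pqu":{"ces":{"ph":9,"xfk":10},"g":{"era":39,"k":32,"olr":83,"z":17},"m":{"mt":36,"vf":83,"y":47},"o":{"db":68,"en":39,"p":23,"pjb":19}}}
After op 3 (remove /pqu/ces/ph): {"gvm":{"jw":{"e":74,"spc":40},"ulw":{"eps":35,"qs":5,"tfp":73}},"lyv":[{"b":89,"i":79,"wdm":41,"x":78},{"fi":75,"lr":28,"zuk":49},{"go":22,"lij":66,"y":65},{"bx":15,"sg":21}],"pqu":{"ces":{"xfk":10},"g":{"era":39,"k":32,"olr":83,"z":17},"m":{"mt":36,"vf":83,"y":47},"o":{"db":68,"en":39,"p":23,"pjb":19}}}
After op 4 (replace /gvm/ulw 18): {"gvm":{"jw":{"e":74,"spc":40},"ulw":18},"lyv":[{"b":89,"i":79,"wdm":41,"x":78},{"fi":75,"lr":28,"zuk":49},{"go":22,"lij":66,"y":65},{"bx":15,"sg":21}],"pqu":{"ces":{"xfk":10},"g":{"era":39,"k":32,"olr":83,"z":17},"m":{"mt":36,"vf":83,"y":47},"o":{"db":68,"en":39,"p":23,"pjb":19}}}
After op 5 (replace /lyv/2 86): {"gvm":{"jw":{"e":74,"spc":40},"ulw":18},"lyv":[{"b":89,"i":79,"wdm":41,"x":78},{"fi":75,"lr":28,"zuk":49},86,{"bx":15,"sg":21}],"pqu":{"ces":{"xfk":10},"g":{"era":39,"k":32,"olr":83,"z":17},"m":{"mt":36,"vf":83,"y":47},"o":{"db":68,"en":39,"p":23,"pjb":19}}}
After op 6 (replace /pqu/m/mt 56): {"gvm":{"jw":{"e":74,"spc":40},"ulw":18},"lyv":[{"b":89,"i":79,"wdm":41,"x":78},{"fi":75,"lr":28,"zuk":49},86,{"bx":15,"sg":21}],"pqu":{"ces":{"xfk":10},"g":{"era":39,"k":32,"olr":83,"z":17},"m":{"mt":56,"vf":83,"y":47},"o":{"db":68,"en":39,"p":23,"pjb":19}}}
After op 7 (add /lyv/3/bx 63): {"gvm":{"jw":{"e":74,"spc":40},"ulw":18},"lyv":[{"b":89,"i":79,"wdm":41,"x":78},{"fi":75,"lr":28,"zuk":49},86,{"bx":63,"sg":21}],"pqu":{"ces":{"xfk":10},"g":{"era":39,"k":32,"olr":83,"z":17},"m":{"mt":56,"vf":83,"y":47},"o":{"db":68,"en":39,"p":23,"pjb":19}}}
After op 8 (add /r 44): {"gvm":{"jw":{"e":74,"spc":40},"ulw":18},"lyv":[{"b":89,"i":79,"wdm":41,"x":78},{"fi":75,"lr":28,"zuk":49},86,{"bx":63,"sg":21}],"pqu":{"ces":{"xfk":10},"g":{"era":39,"k":32,"olr":83,"z":17},"m":{"mt":56,"vf":83,"y":47},"o":{"db":68,"en":39,"p":23,"pjb":19}},"r":44}
Size at path /pqu: 4

Answer: 4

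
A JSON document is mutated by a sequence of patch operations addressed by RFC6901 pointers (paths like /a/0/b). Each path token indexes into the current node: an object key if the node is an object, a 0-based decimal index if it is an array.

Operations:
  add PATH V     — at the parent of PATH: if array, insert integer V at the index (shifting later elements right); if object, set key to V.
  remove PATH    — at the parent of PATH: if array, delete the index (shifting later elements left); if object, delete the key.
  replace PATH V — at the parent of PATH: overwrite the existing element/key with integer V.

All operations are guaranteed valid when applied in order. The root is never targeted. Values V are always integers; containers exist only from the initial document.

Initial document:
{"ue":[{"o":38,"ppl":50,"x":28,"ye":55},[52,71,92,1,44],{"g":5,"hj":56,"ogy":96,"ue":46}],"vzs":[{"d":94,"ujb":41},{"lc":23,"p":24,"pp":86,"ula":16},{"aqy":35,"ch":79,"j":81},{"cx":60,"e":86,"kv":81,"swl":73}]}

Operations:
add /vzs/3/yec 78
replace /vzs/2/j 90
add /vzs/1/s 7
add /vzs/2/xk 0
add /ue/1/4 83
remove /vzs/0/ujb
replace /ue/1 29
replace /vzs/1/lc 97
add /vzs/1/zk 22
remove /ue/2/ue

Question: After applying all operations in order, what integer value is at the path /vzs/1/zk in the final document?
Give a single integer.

After op 1 (add /vzs/3/yec 78): {"ue":[{"o":38,"ppl":50,"x":28,"ye":55},[52,71,92,1,44],{"g":5,"hj":56,"ogy":96,"ue":46}],"vzs":[{"d":94,"ujb":41},{"lc":23,"p":24,"pp":86,"ula":16},{"aqy":35,"ch":79,"j":81},{"cx":60,"e":86,"kv":81,"swl":73,"yec":78}]}
After op 2 (replace /vzs/2/j 90): {"ue":[{"o":38,"ppl":50,"x":28,"ye":55},[52,71,92,1,44],{"g":5,"hj":56,"ogy":96,"ue":46}],"vzs":[{"d":94,"ujb":41},{"lc":23,"p":24,"pp":86,"ula":16},{"aqy":35,"ch":79,"j":90},{"cx":60,"e":86,"kv":81,"swl":73,"yec":78}]}
After op 3 (add /vzs/1/s 7): {"ue":[{"o":38,"ppl":50,"x":28,"ye":55},[52,71,92,1,44],{"g":5,"hj":56,"ogy":96,"ue":46}],"vzs":[{"d":94,"ujb":41},{"lc":23,"p":24,"pp":86,"s":7,"ula":16},{"aqy":35,"ch":79,"j":90},{"cx":60,"e":86,"kv":81,"swl":73,"yec":78}]}
After op 4 (add /vzs/2/xk 0): {"ue":[{"o":38,"ppl":50,"x":28,"ye":55},[52,71,92,1,44],{"g":5,"hj":56,"ogy":96,"ue":46}],"vzs":[{"d":94,"ujb":41},{"lc":23,"p":24,"pp":86,"s":7,"ula":16},{"aqy":35,"ch":79,"j":90,"xk":0},{"cx":60,"e":86,"kv":81,"swl":73,"yec":78}]}
After op 5 (add /ue/1/4 83): {"ue":[{"o":38,"ppl":50,"x":28,"ye":55},[52,71,92,1,83,44],{"g":5,"hj":56,"ogy":96,"ue":46}],"vzs":[{"d":94,"ujb":41},{"lc":23,"p":24,"pp":86,"s":7,"ula":16},{"aqy":35,"ch":79,"j":90,"xk":0},{"cx":60,"e":86,"kv":81,"swl":73,"yec":78}]}
After op 6 (remove /vzs/0/ujb): {"ue":[{"o":38,"ppl":50,"x":28,"ye":55},[52,71,92,1,83,44],{"g":5,"hj":56,"ogy":96,"ue":46}],"vzs":[{"d":94},{"lc":23,"p":24,"pp":86,"s":7,"ula":16},{"aqy":35,"ch":79,"j":90,"xk":0},{"cx":60,"e":86,"kv":81,"swl":73,"yec":78}]}
After op 7 (replace /ue/1 29): {"ue":[{"o":38,"ppl":50,"x":28,"ye":55},29,{"g":5,"hj":56,"ogy":96,"ue":46}],"vzs":[{"d":94},{"lc":23,"p":24,"pp":86,"s":7,"ula":16},{"aqy":35,"ch":79,"j":90,"xk":0},{"cx":60,"e":86,"kv":81,"swl":73,"yec":78}]}
After op 8 (replace /vzs/1/lc 97): {"ue":[{"o":38,"ppl":50,"x":28,"ye":55},29,{"g":5,"hj":56,"ogy":96,"ue":46}],"vzs":[{"d":94},{"lc":97,"p":24,"pp":86,"s":7,"ula":16},{"aqy":35,"ch":79,"j":90,"xk":0},{"cx":60,"e":86,"kv":81,"swl":73,"yec":78}]}
After op 9 (add /vzs/1/zk 22): {"ue":[{"o":38,"ppl":50,"x":28,"ye":55},29,{"g":5,"hj":56,"ogy":96,"ue":46}],"vzs":[{"d":94},{"lc":97,"p":24,"pp":86,"s":7,"ula":16,"zk":22},{"aqy":35,"ch":79,"j":90,"xk":0},{"cx":60,"e":86,"kv":81,"swl":73,"yec":78}]}
After op 10 (remove /ue/2/ue): {"ue":[{"o":38,"ppl":50,"x":28,"ye":55},29,{"g":5,"hj":56,"ogy":96}],"vzs":[{"d":94},{"lc":97,"p":24,"pp":86,"s":7,"ula":16,"zk":22},{"aqy":35,"ch":79,"j":90,"xk":0},{"cx":60,"e":86,"kv":81,"swl":73,"yec":78}]}
Value at /vzs/1/zk: 22

Answer: 22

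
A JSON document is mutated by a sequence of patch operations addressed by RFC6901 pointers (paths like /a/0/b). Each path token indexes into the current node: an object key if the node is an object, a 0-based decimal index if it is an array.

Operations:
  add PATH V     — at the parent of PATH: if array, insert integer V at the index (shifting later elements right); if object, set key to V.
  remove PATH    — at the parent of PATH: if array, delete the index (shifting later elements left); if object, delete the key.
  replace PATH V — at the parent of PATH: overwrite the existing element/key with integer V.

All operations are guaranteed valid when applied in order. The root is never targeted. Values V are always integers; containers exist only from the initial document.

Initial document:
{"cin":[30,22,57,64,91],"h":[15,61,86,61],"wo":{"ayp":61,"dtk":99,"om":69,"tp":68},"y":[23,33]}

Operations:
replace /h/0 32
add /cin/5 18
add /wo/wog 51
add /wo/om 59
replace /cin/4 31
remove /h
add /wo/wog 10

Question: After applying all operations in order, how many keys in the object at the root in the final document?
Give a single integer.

Answer: 3

Derivation:
After op 1 (replace /h/0 32): {"cin":[30,22,57,64,91],"h":[32,61,86,61],"wo":{"ayp":61,"dtk":99,"om":69,"tp":68},"y":[23,33]}
After op 2 (add /cin/5 18): {"cin":[30,22,57,64,91,18],"h":[32,61,86,61],"wo":{"ayp":61,"dtk":99,"om":69,"tp":68},"y":[23,33]}
After op 3 (add /wo/wog 51): {"cin":[30,22,57,64,91,18],"h":[32,61,86,61],"wo":{"ayp":61,"dtk":99,"om":69,"tp":68,"wog":51},"y":[23,33]}
After op 4 (add /wo/om 59): {"cin":[30,22,57,64,91,18],"h":[32,61,86,61],"wo":{"ayp":61,"dtk":99,"om":59,"tp":68,"wog":51},"y":[23,33]}
After op 5 (replace /cin/4 31): {"cin":[30,22,57,64,31,18],"h":[32,61,86,61],"wo":{"ayp":61,"dtk":99,"om":59,"tp":68,"wog":51},"y":[23,33]}
After op 6 (remove /h): {"cin":[30,22,57,64,31,18],"wo":{"ayp":61,"dtk":99,"om":59,"tp":68,"wog":51},"y":[23,33]}
After op 7 (add /wo/wog 10): {"cin":[30,22,57,64,31,18],"wo":{"ayp":61,"dtk":99,"om":59,"tp":68,"wog":10},"y":[23,33]}
Size at the root: 3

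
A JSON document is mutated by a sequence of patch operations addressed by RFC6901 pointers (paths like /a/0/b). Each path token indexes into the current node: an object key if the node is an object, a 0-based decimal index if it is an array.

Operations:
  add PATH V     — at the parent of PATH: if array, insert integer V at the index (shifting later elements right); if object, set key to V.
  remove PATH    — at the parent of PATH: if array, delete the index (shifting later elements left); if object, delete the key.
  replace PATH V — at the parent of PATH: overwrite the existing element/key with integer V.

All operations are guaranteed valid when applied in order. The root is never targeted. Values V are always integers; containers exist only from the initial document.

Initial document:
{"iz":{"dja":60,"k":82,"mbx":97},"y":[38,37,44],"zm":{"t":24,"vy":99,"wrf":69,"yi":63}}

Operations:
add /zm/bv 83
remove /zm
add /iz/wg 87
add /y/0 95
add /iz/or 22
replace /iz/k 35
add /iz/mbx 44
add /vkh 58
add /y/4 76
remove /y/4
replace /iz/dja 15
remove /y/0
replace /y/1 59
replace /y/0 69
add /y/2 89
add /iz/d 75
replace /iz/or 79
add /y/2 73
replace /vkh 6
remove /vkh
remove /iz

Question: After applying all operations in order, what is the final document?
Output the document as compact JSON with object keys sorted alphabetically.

After op 1 (add /zm/bv 83): {"iz":{"dja":60,"k":82,"mbx":97},"y":[38,37,44],"zm":{"bv":83,"t":24,"vy":99,"wrf":69,"yi":63}}
After op 2 (remove /zm): {"iz":{"dja":60,"k":82,"mbx":97},"y":[38,37,44]}
After op 3 (add /iz/wg 87): {"iz":{"dja":60,"k":82,"mbx":97,"wg":87},"y":[38,37,44]}
After op 4 (add /y/0 95): {"iz":{"dja":60,"k":82,"mbx":97,"wg":87},"y":[95,38,37,44]}
After op 5 (add /iz/or 22): {"iz":{"dja":60,"k":82,"mbx":97,"or":22,"wg":87},"y":[95,38,37,44]}
After op 6 (replace /iz/k 35): {"iz":{"dja":60,"k":35,"mbx":97,"or":22,"wg":87},"y":[95,38,37,44]}
After op 7 (add /iz/mbx 44): {"iz":{"dja":60,"k":35,"mbx":44,"or":22,"wg":87},"y":[95,38,37,44]}
After op 8 (add /vkh 58): {"iz":{"dja":60,"k":35,"mbx":44,"or":22,"wg":87},"vkh":58,"y":[95,38,37,44]}
After op 9 (add /y/4 76): {"iz":{"dja":60,"k":35,"mbx":44,"or":22,"wg":87},"vkh":58,"y":[95,38,37,44,76]}
After op 10 (remove /y/4): {"iz":{"dja":60,"k":35,"mbx":44,"or":22,"wg":87},"vkh":58,"y":[95,38,37,44]}
After op 11 (replace /iz/dja 15): {"iz":{"dja":15,"k":35,"mbx":44,"or":22,"wg":87},"vkh":58,"y":[95,38,37,44]}
After op 12 (remove /y/0): {"iz":{"dja":15,"k":35,"mbx":44,"or":22,"wg":87},"vkh":58,"y":[38,37,44]}
After op 13 (replace /y/1 59): {"iz":{"dja":15,"k":35,"mbx":44,"or":22,"wg":87},"vkh":58,"y":[38,59,44]}
After op 14 (replace /y/0 69): {"iz":{"dja":15,"k":35,"mbx":44,"or":22,"wg":87},"vkh":58,"y":[69,59,44]}
After op 15 (add /y/2 89): {"iz":{"dja":15,"k":35,"mbx":44,"or":22,"wg":87},"vkh":58,"y":[69,59,89,44]}
After op 16 (add /iz/d 75): {"iz":{"d":75,"dja":15,"k":35,"mbx":44,"or":22,"wg":87},"vkh":58,"y":[69,59,89,44]}
After op 17 (replace /iz/or 79): {"iz":{"d":75,"dja":15,"k":35,"mbx":44,"or":79,"wg":87},"vkh":58,"y":[69,59,89,44]}
After op 18 (add /y/2 73): {"iz":{"d":75,"dja":15,"k":35,"mbx":44,"or":79,"wg":87},"vkh":58,"y":[69,59,73,89,44]}
After op 19 (replace /vkh 6): {"iz":{"d":75,"dja":15,"k":35,"mbx":44,"or":79,"wg":87},"vkh":6,"y":[69,59,73,89,44]}
After op 20 (remove /vkh): {"iz":{"d":75,"dja":15,"k":35,"mbx":44,"or":79,"wg":87},"y":[69,59,73,89,44]}
After op 21 (remove /iz): {"y":[69,59,73,89,44]}

Answer: {"y":[69,59,73,89,44]}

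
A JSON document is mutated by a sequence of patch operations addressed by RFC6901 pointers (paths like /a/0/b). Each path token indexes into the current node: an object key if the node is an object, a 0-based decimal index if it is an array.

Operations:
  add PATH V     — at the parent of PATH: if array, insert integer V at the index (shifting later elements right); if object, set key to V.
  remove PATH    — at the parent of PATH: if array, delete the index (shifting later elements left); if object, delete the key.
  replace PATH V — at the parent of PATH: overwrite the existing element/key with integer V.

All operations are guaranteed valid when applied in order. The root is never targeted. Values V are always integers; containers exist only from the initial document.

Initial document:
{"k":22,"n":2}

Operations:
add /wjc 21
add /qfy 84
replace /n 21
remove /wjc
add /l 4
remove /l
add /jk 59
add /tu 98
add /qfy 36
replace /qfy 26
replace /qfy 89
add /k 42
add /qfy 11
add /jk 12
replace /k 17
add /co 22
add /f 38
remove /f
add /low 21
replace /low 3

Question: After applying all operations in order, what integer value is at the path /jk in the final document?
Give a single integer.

After op 1 (add /wjc 21): {"k":22,"n":2,"wjc":21}
After op 2 (add /qfy 84): {"k":22,"n":2,"qfy":84,"wjc":21}
After op 3 (replace /n 21): {"k":22,"n":21,"qfy":84,"wjc":21}
After op 4 (remove /wjc): {"k":22,"n":21,"qfy":84}
After op 5 (add /l 4): {"k":22,"l":4,"n":21,"qfy":84}
After op 6 (remove /l): {"k":22,"n":21,"qfy":84}
After op 7 (add /jk 59): {"jk":59,"k":22,"n":21,"qfy":84}
After op 8 (add /tu 98): {"jk":59,"k":22,"n":21,"qfy":84,"tu":98}
After op 9 (add /qfy 36): {"jk":59,"k":22,"n":21,"qfy":36,"tu":98}
After op 10 (replace /qfy 26): {"jk":59,"k":22,"n":21,"qfy":26,"tu":98}
After op 11 (replace /qfy 89): {"jk":59,"k":22,"n":21,"qfy":89,"tu":98}
After op 12 (add /k 42): {"jk":59,"k":42,"n":21,"qfy":89,"tu":98}
After op 13 (add /qfy 11): {"jk":59,"k":42,"n":21,"qfy":11,"tu":98}
After op 14 (add /jk 12): {"jk":12,"k":42,"n":21,"qfy":11,"tu":98}
After op 15 (replace /k 17): {"jk":12,"k":17,"n":21,"qfy":11,"tu":98}
After op 16 (add /co 22): {"co":22,"jk":12,"k":17,"n":21,"qfy":11,"tu":98}
After op 17 (add /f 38): {"co":22,"f":38,"jk":12,"k":17,"n":21,"qfy":11,"tu":98}
After op 18 (remove /f): {"co":22,"jk":12,"k":17,"n":21,"qfy":11,"tu":98}
After op 19 (add /low 21): {"co":22,"jk":12,"k":17,"low":21,"n":21,"qfy":11,"tu":98}
After op 20 (replace /low 3): {"co":22,"jk":12,"k":17,"low":3,"n":21,"qfy":11,"tu":98}
Value at /jk: 12

Answer: 12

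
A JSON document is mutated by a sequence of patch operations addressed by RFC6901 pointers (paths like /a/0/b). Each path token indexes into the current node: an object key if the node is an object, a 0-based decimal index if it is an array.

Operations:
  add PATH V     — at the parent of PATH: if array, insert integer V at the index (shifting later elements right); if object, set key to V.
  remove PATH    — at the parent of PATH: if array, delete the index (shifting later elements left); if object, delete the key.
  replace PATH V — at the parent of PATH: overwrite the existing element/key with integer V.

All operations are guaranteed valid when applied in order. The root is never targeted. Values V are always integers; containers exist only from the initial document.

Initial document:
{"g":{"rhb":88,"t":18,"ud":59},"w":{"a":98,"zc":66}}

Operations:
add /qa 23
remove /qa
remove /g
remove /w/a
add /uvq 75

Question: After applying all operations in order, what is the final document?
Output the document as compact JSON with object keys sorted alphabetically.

After op 1 (add /qa 23): {"g":{"rhb":88,"t":18,"ud":59},"qa":23,"w":{"a":98,"zc":66}}
After op 2 (remove /qa): {"g":{"rhb":88,"t":18,"ud":59},"w":{"a":98,"zc":66}}
After op 3 (remove /g): {"w":{"a":98,"zc":66}}
After op 4 (remove /w/a): {"w":{"zc":66}}
After op 5 (add /uvq 75): {"uvq":75,"w":{"zc":66}}

Answer: {"uvq":75,"w":{"zc":66}}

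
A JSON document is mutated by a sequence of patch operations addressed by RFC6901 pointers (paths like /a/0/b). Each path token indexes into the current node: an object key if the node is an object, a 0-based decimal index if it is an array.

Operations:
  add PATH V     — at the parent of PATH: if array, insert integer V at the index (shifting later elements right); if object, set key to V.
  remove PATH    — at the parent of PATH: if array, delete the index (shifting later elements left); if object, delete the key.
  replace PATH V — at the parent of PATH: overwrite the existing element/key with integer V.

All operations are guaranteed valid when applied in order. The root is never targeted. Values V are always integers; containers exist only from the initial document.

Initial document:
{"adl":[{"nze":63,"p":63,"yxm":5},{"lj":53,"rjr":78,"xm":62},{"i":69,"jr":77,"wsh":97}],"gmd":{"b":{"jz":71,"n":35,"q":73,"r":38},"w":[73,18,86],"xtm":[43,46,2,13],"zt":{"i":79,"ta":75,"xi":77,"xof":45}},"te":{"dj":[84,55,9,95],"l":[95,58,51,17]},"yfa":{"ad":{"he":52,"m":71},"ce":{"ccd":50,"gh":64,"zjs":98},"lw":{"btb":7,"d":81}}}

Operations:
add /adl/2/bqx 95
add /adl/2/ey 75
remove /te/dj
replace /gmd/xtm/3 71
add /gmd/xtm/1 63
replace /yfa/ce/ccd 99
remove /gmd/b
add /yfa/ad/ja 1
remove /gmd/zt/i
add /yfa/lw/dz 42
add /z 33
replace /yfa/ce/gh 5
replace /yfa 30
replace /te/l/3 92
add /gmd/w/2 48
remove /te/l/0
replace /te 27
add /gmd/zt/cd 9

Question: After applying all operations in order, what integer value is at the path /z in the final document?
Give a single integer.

After op 1 (add /adl/2/bqx 95): {"adl":[{"nze":63,"p":63,"yxm":5},{"lj":53,"rjr":78,"xm":62},{"bqx":95,"i":69,"jr":77,"wsh":97}],"gmd":{"b":{"jz":71,"n":35,"q":73,"r":38},"w":[73,18,86],"xtm":[43,46,2,13],"zt":{"i":79,"ta":75,"xi":77,"xof":45}},"te":{"dj":[84,55,9,95],"l":[95,58,51,17]},"yfa":{"ad":{"he":52,"m":71},"ce":{"ccd":50,"gh":64,"zjs":98},"lw":{"btb":7,"d":81}}}
After op 2 (add /adl/2/ey 75): {"adl":[{"nze":63,"p":63,"yxm":5},{"lj":53,"rjr":78,"xm":62},{"bqx":95,"ey":75,"i":69,"jr":77,"wsh":97}],"gmd":{"b":{"jz":71,"n":35,"q":73,"r":38},"w":[73,18,86],"xtm":[43,46,2,13],"zt":{"i":79,"ta":75,"xi":77,"xof":45}},"te":{"dj":[84,55,9,95],"l":[95,58,51,17]},"yfa":{"ad":{"he":52,"m":71},"ce":{"ccd":50,"gh":64,"zjs":98},"lw":{"btb":7,"d":81}}}
After op 3 (remove /te/dj): {"adl":[{"nze":63,"p":63,"yxm":5},{"lj":53,"rjr":78,"xm":62},{"bqx":95,"ey":75,"i":69,"jr":77,"wsh":97}],"gmd":{"b":{"jz":71,"n":35,"q":73,"r":38},"w":[73,18,86],"xtm":[43,46,2,13],"zt":{"i":79,"ta":75,"xi":77,"xof":45}},"te":{"l":[95,58,51,17]},"yfa":{"ad":{"he":52,"m":71},"ce":{"ccd":50,"gh":64,"zjs":98},"lw":{"btb":7,"d":81}}}
After op 4 (replace /gmd/xtm/3 71): {"adl":[{"nze":63,"p":63,"yxm":5},{"lj":53,"rjr":78,"xm":62},{"bqx":95,"ey":75,"i":69,"jr":77,"wsh":97}],"gmd":{"b":{"jz":71,"n":35,"q":73,"r":38},"w":[73,18,86],"xtm":[43,46,2,71],"zt":{"i":79,"ta":75,"xi":77,"xof":45}},"te":{"l":[95,58,51,17]},"yfa":{"ad":{"he":52,"m":71},"ce":{"ccd":50,"gh":64,"zjs":98},"lw":{"btb":7,"d":81}}}
After op 5 (add /gmd/xtm/1 63): {"adl":[{"nze":63,"p":63,"yxm":5},{"lj":53,"rjr":78,"xm":62},{"bqx":95,"ey":75,"i":69,"jr":77,"wsh":97}],"gmd":{"b":{"jz":71,"n":35,"q":73,"r":38},"w":[73,18,86],"xtm":[43,63,46,2,71],"zt":{"i":79,"ta":75,"xi":77,"xof":45}},"te":{"l":[95,58,51,17]},"yfa":{"ad":{"he":52,"m":71},"ce":{"ccd":50,"gh":64,"zjs":98},"lw":{"btb":7,"d":81}}}
After op 6 (replace /yfa/ce/ccd 99): {"adl":[{"nze":63,"p":63,"yxm":5},{"lj":53,"rjr":78,"xm":62},{"bqx":95,"ey":75,"i":69,"jr":77,"wsh":97}],"gmd":{"b":{"jz":71,"n":35,"q":73,"r":38},"w":[73,18,86],"xtm":[43,63,46,2,71],"zt":{"i":79,"ta":75,"xi":77,"xof":45}},"te":{"l":[95,58,51,17]},"yfa":{"ad":{"he":52,"m":71},"ce":{"ccd":99,"gh":64,"zjs":98},"lw":{"btb":7,"d":81}}}
After op 7 (remove /gmd/b): {"adl":[{"nze":63,"p":63,"yxm":5},{"lj":53,"rjr":78,"xm":62},{"bqx":95,"ey":75,"i":69,"jr":77,"wsh":97}],"gmd":{"w":[73,18,86],"xtm":[43,63,46,2,71],"zt":{"i":79,"ta":75,"xi":77,"xof":45}},"te":{"l":[95,58,51,17]},"yfa":{"ad":{"he":52,"m":71},"ce":{"ccd":99,"gh":64,"zjs":98},"lw":{"btb":7,"d":81}}}
After op 8 (add /yfa/ad/ja 1): {"adl":[{"nze":63,"p":63,"yxm":5},{"lj":53,"rjr":78,"xm":62},{"bqx":95,"ey":75,"i":69,"jr":77,"wsh":97}],"gmd":{"w":[73,18,86],"xtm":[43,63,46,2,71],"zt":{"i":79,"ta":75,"xi":77,"xof":45}},"te":{"l":[95,58,51,17]},"yfa":{"ad":{"he":52,"ja":1,"m":71},"ce":{"ccd":99,"gh":64,"zjs":98},"lw":{"btb":7,"d":81}}}
After op 9 (remove /gmd/zt/i): {"adl":[{"nze":63,"p":63,"yxm":5},{"lj":53,"rjr":78,"xm":62},{"bqx":95,"ey":75,"i":69,"jr":77,"wsh":97}],"gmd":{"w":[73,18,86],"xtm":[43,63,46,2,71],"zt":{"ta":75,"xi":77,"xof":45}},"te":{"l":[95,58,51,17]},"yfa":{"ad":{"he":52,"ja":1,"m":71},"ce":{"ccd":99,"gh":64,"zjs":98},"lw":{"btb":7,"d":81}}}
After op 10 (add /yfa/lw/dz 42): {"adl":[{"nze":63,"p":63,"yxm":5},{"lj":53,"rjr":78,"xm":62},{"bqx":95,"ey":75,"i":69,"jr":77,"wsh":97}],"gmd":{"w":[73,18,86],"xtm":[43,63,46,2,71],"zt":{"ta":75,"xi":77,"xof":45}},"te":{"l":[95,58,51,17]},"yfa":{"ad":{"he":52,"ja":1,"m":71},"ce":{"ccd":99,"gh":64,"zjs":98},"lw":{"btb":7,"d":81,"dz":42}}}
After op 11 (add /z 33): {"adl":[{"nze":63,"p":63,"yxm":5},{"lj":53,"rjr":78,"xm":62},{"bqx":95,"ey":75,"i":69,"jr":77,"wsh":97}],"gmd":{"w":[73,18,86],"xtm":[43,63,46,2,71],"zt":{"ta":75,"xi":77,"xof":45}},"te":{"l":[95,58,51,17]},"yfa":{"ad":{"he":52,"ja":1,"m":71},"ce":{"ccd":99,"gh":64,"zjs":98},"lw":{"btb":7,"d":81,"dz":42}},"z":33}
After op 12 (replace /yfa/ce/gh 5): {"adl":[{"nze":63,"p":63,"yxm":5},{"lj":53,"rjr":78,"xm":62},{"bqx":95,"ey":75,"i":69,"jr":77,"wsh":97}],"gmd":{"w":[73,18,86],"xtm":[43,63,46,2,71],"zt":{"ta":75,"xi":77,"xof":45}},"te":{"l":[95,58,51,17]},"yfa":{"ad":{"he":52,"ja":1,"m":71},"ce":{"ccd":99,"gh":5,"zjs":98},"lw":{"btb":7,"d":81,"dz":42}},"z":33}
After op 13 (replace /yfa 30): {"adl":[{"nze":63,"p":63,"yxm":5},{"lj":53,"rjr":78,"xm":62},{"bqx":95,"ey":75,"i":69,"jr":77,"wsh":97}],"gmd":{"w":[73,18,86],"xtm":[43,63,46,2,71],"zt":{"ta":75,"xi":77,"xof":45}},"te":{"l":[95,58,51,17]},"yfa":30,"z":33}
After op 14 (replace /te/l/3 92): {"adl":[{"nze":63,"p":63,"yxm":5},{"lj":53,"rjr":78,"xm":62},{"bqx":95,"ey":75,"i":69,"jr":77,"wsh":97}],"gmd":{"w":[73,18,86],"xtm":[43,63,46,2,71],"zt":{"ta":75,"xi":77,"xof":45}},"te":{"l":[95,58,51,92]},"yfa":30,"z":33}
After op 15 (add /gmd/w/2 48): {"adl":[{"nze":63,"p":63,"yxm":5},{"lj":53,"rjr":78,"xm":62},{"bqx":95,"ey":75,"i":69,"jr":77,"wsh":97}],"gmd":{"w":[73,18,48,86],"xtm":[43,63,46,2,71],"zt":{"ta":75,"xi":77,"xof":45}},"te":{"l":[95,58,51,92]},"yfa":30,"z":33}
After op 16 (remove /te/l/0): {"adl":[{"nze":63,"p":63,"yxm":5},{"lj":53,"rjr":78,"xm":62},{"bqx":95,"ey":75,"i":69,"jr":77,"wsh":97}],"gmd":{"w":[73,18,48,86],"xtm":[43,63,46,2,71],"zt":{"ta":75,"xi":77,"xof":45}},"te":{"l":[58,51,92]},"yfa":30,"z":33}
After op 17 (replace /te 27): {"adl":[{"nze":63,"p":63,"yxm":5},{"lj":53,"rjr":78,"xm":62},{"bqx":95,"ey":75,"i":69,"jr":77,"wsh":97}],"gmd":{"w":[73,18,48,86],"xtm":[43,63,46,2,71],"zt":{"ta":75,"xi":77,"xof":45}},"te":27,"yfa":30,"z":33}
After op 18 (add /gmd/zt/cd 9): {"adl":[{"nze":63,"p":63,"yxm":5},{"lj":53,"rjr":78,"xm":62},{"bqx":95,"ey":75,"i":69,"jr":77,"wsh":97}],"gmd":{"w":[73,18,48,86],"xtm":[43,63,46,2,71],"zt":{"cd":9,"ta":75,"xi":77,"xof":45}},"te":27,"yfa":30,"z":33}
Value at /z: 33

Answer: 33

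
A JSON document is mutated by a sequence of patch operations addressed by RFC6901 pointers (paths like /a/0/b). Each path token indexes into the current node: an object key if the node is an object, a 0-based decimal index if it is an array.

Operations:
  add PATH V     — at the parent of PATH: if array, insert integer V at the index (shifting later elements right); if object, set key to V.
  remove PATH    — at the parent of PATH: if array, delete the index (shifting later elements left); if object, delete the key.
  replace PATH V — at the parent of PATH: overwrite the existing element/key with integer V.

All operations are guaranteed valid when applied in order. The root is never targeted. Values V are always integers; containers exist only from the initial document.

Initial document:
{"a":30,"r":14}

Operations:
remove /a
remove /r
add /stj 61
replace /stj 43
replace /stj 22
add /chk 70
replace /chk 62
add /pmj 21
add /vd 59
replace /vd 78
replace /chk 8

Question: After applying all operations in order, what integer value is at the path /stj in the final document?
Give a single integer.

After op 1 (remove /a): {"r":14}
After op 2 (remove /r): {}
After op 3 (add /stj 61): {"stj":61}
After op 4 (replace /stj 43): {"stj":43}
After op 5 (replace /stj 22): {"stj":22}
After op 6 (add /chk 70): {"chk":70,"stj":22}
After op 7 (replace /chk 62): {"chk":62,"stj":22}
After op 8 (add /pmj 21): {"chk":62,"pmj":21,"stj":22}
After op 9 (add /vd 59): {"chk":62,"pmj":21,"stj":22,"vd":59}
After op 10 (replace /vd 78): {"chk":62,"pmj":21,"stj":22,"vd":78}
After op 11 (replace /chk 8): {"chk":8,"pmj":21,"stj":22,"vd":78}
Value at /stj: 22

Answer: 22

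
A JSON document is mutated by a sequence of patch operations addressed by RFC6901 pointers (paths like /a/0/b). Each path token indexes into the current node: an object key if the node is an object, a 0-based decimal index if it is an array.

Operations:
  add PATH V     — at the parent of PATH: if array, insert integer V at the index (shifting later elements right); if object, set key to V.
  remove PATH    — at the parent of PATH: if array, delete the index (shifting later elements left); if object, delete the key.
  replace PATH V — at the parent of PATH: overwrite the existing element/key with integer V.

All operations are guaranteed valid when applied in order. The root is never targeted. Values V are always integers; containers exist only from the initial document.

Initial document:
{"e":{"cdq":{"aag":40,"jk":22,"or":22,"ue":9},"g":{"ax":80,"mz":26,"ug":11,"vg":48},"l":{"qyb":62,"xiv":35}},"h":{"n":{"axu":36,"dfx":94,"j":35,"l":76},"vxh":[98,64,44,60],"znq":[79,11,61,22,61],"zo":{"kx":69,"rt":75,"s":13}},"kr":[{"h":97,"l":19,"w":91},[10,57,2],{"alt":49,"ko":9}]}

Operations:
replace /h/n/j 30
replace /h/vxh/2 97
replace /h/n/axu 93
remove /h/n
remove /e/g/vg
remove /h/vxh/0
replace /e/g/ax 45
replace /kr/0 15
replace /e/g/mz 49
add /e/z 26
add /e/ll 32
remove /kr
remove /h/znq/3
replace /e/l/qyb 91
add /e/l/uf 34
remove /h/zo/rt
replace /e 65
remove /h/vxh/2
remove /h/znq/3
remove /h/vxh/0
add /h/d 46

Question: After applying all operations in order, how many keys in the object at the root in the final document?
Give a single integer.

After op 1 (replace /h/n/j 30): {"e":{"cdq":{"aag":40,"jk":22,"or":22,"ue":9},"g":{"ax":80,"mz":26,"ug":11,"vg":48},"l":{"qyb":62,"xiv":35}},"h":{"n":{"axu":36,"dfx":94,"j":30,"l":76},"vxh":[98,64,44,60],"znq":[79,11,61,22,61],"zo":{"kx":69,"rt":75,"s":13}},"kr":[{"h":97,"l":19,"w":91},[10,57,2],{"alt":49,"ko":9}]}
After op 2 (replace /h/vxh/2 97): {"e":{"cdq":{"aag":40,"jk":22,"or":22,"ue":9},"g":{"ax":80,"mz":26,"ug":11,"vg":48},"l":{"qyb":62,"xiv":35}},"h":{"n":{"axu":36,"dfx":94,"j":30,"l":76},"vxh":[98,64,97,60],"znq":[79,11,61,22,61],"zo":{"kx":69,"rt":75,"s":13}},"kr":[{"h":97,"l":19,"w":91},[10,57,2],{"alt":49,"ko":9}]}
After op 3 (replace /h/n/axu 93): {"e":{"cdq":{"aag":40,"jk":22,"or":22,"ue":9},"g":{"ax":80,"mz":26,"ug":11,"vg":48},"l":{"qyb":62,"xiv":35}},"h":{"n":{"axu":93,"dfx":94,"j":30,"l":76},"vxh":[98,64,97,60],"znq":[79,11,61,22,61],"zo":{"kx":69,"rt":75,"s":13}},"kr":[{"h":97,"l":19,"w":91},[10,57,2],{"alt":49,"ko":9}]}
After op 4 (remove /h/n): {"e":{"cdq":{"aag":40,"jk":22,"or":22,"ue":9},"g":{"ax":80,"mz":26,"ug":11,"vg":48},"l":{"qyb":62,"xiv":35}},"h":{"vxh":[98,64,97,60],"znq":[79,11,61,22,61],"zo":{"kx":69,"rt":75,"s":13}},"kr":[{"h":97,"l":19,"w":91},[10,57,2],{"alt":49,"ko":9}]}
After op 5 (remove /e/g/vg): {"e":{"cdq":{"aag":40,"jk":22,"or":22,"ue":9},"g":{"ax":80,"mz":26,"ug":11},"l":{"qyb":62,"xiv":35}},"h":{"vxh":[98,64,97,60],"znq":[79,11,61,22,61],"zo":{"kx":69,"rt":75,"s":13}},"kr":[{"h":97,"l":19,"w":91},[10,57,2],{"alt":49,"ko":9}]}
After op 6 (remove /h/vxh/0): {"e":{"cdq":{"aag":40,"jk":22,"or":22,"ue":9},"g":{"ax":80,"mz":26,"ug":11},"l":{"qyb":62,"xiv":35}},"h":{"vxh":[64,97,60],"znq":[79,11,61,22,61],"zo":{"kx":69,"rt":75,"s":13}},"kr":[{"h":97,"l":19,"w":91},[10,57,2],{"alt":49,"ko":9}]}
After op 7 (replace /e/g/ax 45): {"e":{"cdq":{"aag":40,"jk":22,"or":22,"ue":9},"g":{"ax":45,"mz":26,"ug":11},"l":{"qyb":62,"xiv":35}},"h":{"vxh":[64,97,60],"znq":[79,11,61,22,61],"zo":{"kx":69,"rt":75,"s":13}},"kr":[{"h":97,"l":19,"w":91},[10,57,2],{"alt":49,"ko":9}]}
After op 8 (replace /kr/0 15): {"e":{"cdq":{"aag":40,"jk":22,"or":22,"ue":9},"g":{"ax":45,"mz":26,"ug":11},"l":{"qyb":62,"xiv":35}},"h":{"vxh":[64,97,60],"znq":[79,11,61,22,61],"zo":{"kx":69,"rt":75,"s":13}},"kr":[15,[10,57,2],{"alt":49,"ko":9}]}
After op 9 (replace /e/g/mz 49): {"e":{"cdq":{"aag":40,"jk":22,"or":22,"ue":9},"g":{"ax":45,"mz":49,"ug":11},"l":{"qyb":62,"xiv":35}},"h":{"vxh":[64,97,60],"znq":[79,11,61,22,61],"zo":{"kx":69,"rt":75,"s":13}},"kr":[15,[10,57,2],{"alt":49,"ko":9}]}
After op 10 (add /e/z 26): {"e":{"cdq":{"aag":40,"jk":22,"or":22,"ue":9},"g":{"ax":45,"mz":49,"ug":11},"l":{"qyb":62,"xiv":35},"z":26},"h":{"vxh":[64,97,60],"znq":[79,11,61,22,61],"zo":{"kx":69,"rt":75,"s":13}},"kr":[15,[10,57,2],{"alt":49,"ko":9}]}
After op 11 (add /e/ll 32): {"e":{"cdq":{"aag":40,"jk":22,"or":22,"ue":9},"g":{"ax":45,"mz":49,"ug":11},"l":{"qyb":62,"xiv":35},"ll":32,"z":26},"h":{"vxh":[64,97,60],"znq":[79,11,61,22,61],"zo":{"kx":69,"rt":75,"s":13}},"kr":[15,[10,57,2],{"alt":49,"ko":9}]}
After op 12 (remove /kr): {"e":{"cdq":{"aag":40,"jk":22,"or":22,"ue":9},"g":{"ax":45,"mz":49,"ug":11},"l":{"qyb":62,"xiv":35},"ll":32,"z":26},"h":{"vxh":[64,97,60],"znq":[79,11,61,22,61],"zo":{"kx":69,"rt":75,"s":13}}}
After op 13 (remove /h/znq/3): {"e":{"cdq":{"aag":40,"jk":22,"or":22,"ue":9},"g":{"ax":45,"mz":49,"ug":11},"l":{"qyb":62,"xiv":35},"ll":32,"z":26},"h":{"vxh":[64,97,60],"znq":[79,11,61,61],"zo":{"kx":69,"rt":75,"s":13}}}
After op 14 (replace /e/l/qyb 91): {"e":{"cdq":{"aag":40,"jk":22,"or":22,"ue":9},"g":{"ax":45,"mz":49,"ug":11},"l":{"qyb":91,"xiv":35},"ll":32,"z":26},"h":{"vxh":[64,97,60],"znq":[79,11,61,61],"zo":{"kx":69,"rt":75,"s":13}}}
After op 15 (add /e/l/uf 34): {"e":{"cdq":{"aag":40,"jk":22,"or":22,"ue":9},"g":{"ax":45,"mz":49,"ug":11},"l":{"qyb":91,"uf":34,"xiv":35},"ll":32,"z":26},"h":{"vxh":[64,97,60],"znq":[79,11,61,61],"zo":{"kx":69,"rt":75,"s":13}}}
After op 16 (remove /h/zo/rt): {"e":{"cdq":{"aag":40,"jk":22,"or":22,"ue":9},"g":{"ax":45,"mz":49,"ug":11},"l":{"qyb":91,"uf":34,"xiv":35},"ll":32,"z":26},"h":{"vxh":[64,97,60],"znq":[79,11,61,61],"zo":{"kx":69,"s":13}}}
After op 17 (replace /e 65): {"e":65,"h":{"vxh":[64,97,60],"znq":[79,11,61,61],"zo":{"kx":69,"s":13}}}
After op 18 (remove /h/vxh/2): {"e":65,"h":{"vxh":[64,97],"znq":[79,11,61,61],"zo":{"kx":69,"s":13}}}
After op 19 (remove /h/znq/3): {"e":65,"h":{"vxh":[64,97],"znq":[79,11,61],"zo":{"kx":69,"s":13}}}
After op 20 (remove /h/vxh/0): {"e":65,"h":{"vxh":[97],"znq":[79,11,61],"zo":{"kx":69,"s":13}}}
After op 21 (add /h/d 46): {"e":65,"h":{"d":46,"vxh":[97],"znq":[79,11,61],"zo":{"kx":69,"s":13}}}
Size at the root: 2

Answer: 2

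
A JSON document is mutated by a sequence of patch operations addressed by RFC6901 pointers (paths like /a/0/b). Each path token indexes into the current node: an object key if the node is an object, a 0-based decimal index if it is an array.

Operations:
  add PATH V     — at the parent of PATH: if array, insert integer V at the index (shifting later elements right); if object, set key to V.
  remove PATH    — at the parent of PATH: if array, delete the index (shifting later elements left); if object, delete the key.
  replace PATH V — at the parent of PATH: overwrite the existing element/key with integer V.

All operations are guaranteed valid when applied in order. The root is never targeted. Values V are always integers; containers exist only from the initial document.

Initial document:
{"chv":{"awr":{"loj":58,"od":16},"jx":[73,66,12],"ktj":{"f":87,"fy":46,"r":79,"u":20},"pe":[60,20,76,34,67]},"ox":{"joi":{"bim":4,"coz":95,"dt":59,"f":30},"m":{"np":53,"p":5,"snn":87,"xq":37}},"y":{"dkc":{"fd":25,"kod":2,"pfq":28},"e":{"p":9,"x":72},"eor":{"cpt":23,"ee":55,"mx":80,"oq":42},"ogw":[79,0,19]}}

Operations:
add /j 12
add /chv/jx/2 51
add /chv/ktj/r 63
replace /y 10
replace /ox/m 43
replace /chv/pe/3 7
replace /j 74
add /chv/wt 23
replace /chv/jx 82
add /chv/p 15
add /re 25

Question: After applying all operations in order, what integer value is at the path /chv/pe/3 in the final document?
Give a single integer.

Answer: 7

Derivation:
After op 1 (add /j 12): {"chv":{"awr":{"loj":58,"od":16},"jx":[73,66,12],"ktj":{"f":87,"fy":46,"r":79,"u":20},"pe":[60,20,76,34,67]},"j":12,"ox":{"joi":{"bim":4,"coz":95,"dt":59,"f":30},"m":{"np":53,"p":5,"snn":87,"xq":37}},"y":{"dkc":{"fd":25,"kod":2,"pfq":28},"e":{"p":9,"x":72},"eor":{"cpt":23,"ee":55,"mx":80,"oq":42},"ogw":[79,0,19]}}
After op 2 (add /chv/jx/2 51): {"chv":{"awr":{"loj":58,"od":16},"jx":[73,66,51,12],"ktj":{"f":87,"fy":46,"r":79,"u":20},"pe":[60,20,76,34,67]},"j":12,"ox":{"joi":{"bim":4,"coz":95,"dt":59,"f":30},"m":{"np":53,"p":5,"snn":87,"xq":37}},"y":{"dkc":{"fd":25,"kod":2,"pfq":28},"e":{"p":9,"x":72},"eor":{"cpt":23,"ee":55,"mx":80,"oq":42},"ogw":[79,0,19]}}
After op 3 (add /chv/ktj/r 63): {"chv":{"awr":{"loj":58,"od":16},"jx":[73,66,51,12],"ktj":{"f":87,"fy":46,"r":63,"u":20},"pe":[60,20,76,34,67]},"j":12,"ox":{"joi":{"bim":4,"coz":95,"dt":59,"f":30},"m":{"np":53,"p":5,"snn":87,"xq":37}},"y":{"dkc":{"fd":25,"kod":2,"pfq":28},"e":{"p":9,"x":72},"eor":{"cpt":23,"ee":55,"mx":80,"oq":42},"ogw":[79,0,19]}}
After op 4 (replace /y 10): {"chv":{"awr":{"loj":58,"od":16},"jx":[73,66,51,12],"ktj":{"f":87,"fy":46,"r":63,"u":20},"pe":[60,20,76,34,67]},"j":12,"ox":{"joi":{"bim":4,"coz":95,"dt":59,"f":30},"m":{"np":53,"p":5,"snn":87,"xq":37}},"y":10}
After op 5 (replace /ox/m 43): {"chv":{"awr":{"loj":58,"od":16},"jx":[73,66,51,12],"ktj":{"f":87,"fy":46,"r":63,"u":20},"pe":[60,20,76,34,67]},"j":12,"ox":{"joi":{"bim":4,"coz":95,"dt":59,"f":30},"m":43},"y":10}
After op 6 (replace /chv/pe/3 7): {"chv":{"awr":{"loj":58,"od":16},"jx":[73,66,51,12],"ktj":{"f":87,"fy":46,"r":63,"u":20},"pe":[60,20,76,7,67]},"j":12,"ox":{"joi":{"bim":4,"coz":95,"dt":59,"f":30},"m":43},"y":10}
After op 7 (replace /j 74): {"chv":{"awr":{"loj":58,"od":16},"jx":[73,66,51,12],"ktj":{"f":87,"fy":46,"r":63,"u":20},"pe":[60,20,76,7,67]},"j":74,"ox":{"joi":{"bim":4,"coz":95,"dt":59,"f":30},"m":43},"y":10}
After op 8 (add /chv/wt 23): {"chv":{"awr":{"loj":58,"od":16},"jx":[73,66,51,12],"ktj":{"f":87,"fy":46,"r":63,"u":20},"pe":[60,20,76,7,67],"wt":23},"j":74,"ox":{"joi":{"bim":4,"coz":95,"dt":59,"f":30},"m":43},"y":10}
After op 9 (replace /chv/jx 82): {"chv":{"awr":{"loj":58,"od":16},"jx":82,"ktj":{"f":87,"fy":46,"r":63,"u":20},"pe":[60,20,76,7,67],"wt":23},"j":74,"ox":{"joi":{"bim":4,"coz":95,"dt":59,"f":30},"m":43},"y":10}
After op 10 (add /chv/p 15): {"chv":{"awr":{"loj":58,"od":16},"jx":82,"ktj":{"f":87,"fy":46,"r":63,"u":20},"p":15,"pe":[60,20,76,7,67],"wt":23},"j":74,"ox":{"joi":{"bim":4,"coz":95,"dt":59,"f":30},"m":43},"y":10}
After op 11 (add /re 25): {"chv":{"awr":{"loj":58,"od":16},"jx":82,"ktj":{"f":87,"fy":46,"r":63,"u":20},"p":15,"pe":[60,20,76,7,67],"wt":23},"j":74,"ox":{"joi":{"bim":4,"coz":95,"dt":59,"f":30},"m":43},"re":25,"y":10}
Value at /chv/pe/3: 7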